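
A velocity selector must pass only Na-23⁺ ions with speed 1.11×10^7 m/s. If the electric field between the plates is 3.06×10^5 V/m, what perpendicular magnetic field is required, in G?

B ≈ 276 G

qE = qvB ⇒ B = E/v = (3.06×10^5) / (1.11×10^7) = 0.0276 T.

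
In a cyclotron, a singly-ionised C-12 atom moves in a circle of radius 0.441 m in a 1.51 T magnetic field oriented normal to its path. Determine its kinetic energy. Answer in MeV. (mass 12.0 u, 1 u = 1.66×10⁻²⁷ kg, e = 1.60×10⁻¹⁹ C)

K ≈ 1.78 MeV

v = qBr/m = (1×1.60×10^-19)(1.51)(0.441) / (1.99×10^-26) = 5.35×10^6 m/s.
K = ½mv² = 0.5·(1.99×10^-26)·(5.35×10^6)² = 2.85×10^-13 J = 1.78 MeV.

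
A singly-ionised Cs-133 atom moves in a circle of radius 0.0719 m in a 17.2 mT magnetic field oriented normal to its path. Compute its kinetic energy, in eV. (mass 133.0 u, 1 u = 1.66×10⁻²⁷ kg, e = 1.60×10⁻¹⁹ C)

v = qBr/m = (1×1.60×10^-19)(0.0172)(0.0719) / (2.21×10^-25) = 896 m/s.
K = ½mv² = 0.5·(2.21×10^-25)·(896)² = 8.87×10^-20 J = 0.554 eV.

K ≈ 0.554 eV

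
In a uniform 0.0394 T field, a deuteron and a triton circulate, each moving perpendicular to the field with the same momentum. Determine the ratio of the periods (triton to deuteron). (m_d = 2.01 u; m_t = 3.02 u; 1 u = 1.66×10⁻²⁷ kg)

ratio ≈ 1.50

T = 2πm/(qB) is independent of speed, so T₂/T₁ = (m₂/q₂)/(m₁/q₁).
T_{triton}/T_{deuteron} = (5.01×10^-27/1e) / (3.34×10^-27/1e) = 1.50.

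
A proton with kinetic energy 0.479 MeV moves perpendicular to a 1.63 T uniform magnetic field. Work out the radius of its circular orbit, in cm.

Convert the energy: K = 0.479 MeV = 7.66×10^-14 J.
v = √(2K/m) = √(2·7.66×10^-14/1.67×10^-27) = 9.58×10^6 m/s.
r = mv/(qB) = (1.67×10^-27)(9.58×10^6) / [(1×1.60×10^-19)(1.63)] = 0.0613 m.

r ≈ 6.13 cm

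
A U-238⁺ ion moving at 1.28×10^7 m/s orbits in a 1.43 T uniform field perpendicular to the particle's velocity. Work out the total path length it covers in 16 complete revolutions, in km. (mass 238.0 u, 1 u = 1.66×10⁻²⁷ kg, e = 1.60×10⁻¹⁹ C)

L ≈ 2.22 km

r = mv/(qB) = 22.1 m, so one revolution covers 2πr = 139 m.
In 16 revolutions: L = 16·2πr = 2220 m.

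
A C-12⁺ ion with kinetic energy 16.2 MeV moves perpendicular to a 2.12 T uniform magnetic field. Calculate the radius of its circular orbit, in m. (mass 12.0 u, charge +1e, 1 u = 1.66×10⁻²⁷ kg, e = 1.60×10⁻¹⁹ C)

r ≈ 0.947 m

Convert the energy: K = 16.2 MeV = 2.59×10^-12 J.
v = √(2K/m) = √(2·2.59×10^-12/1.99×10^-26) = 1.61×10^7 m/s.
r = mv/(qB) = (1.99×10^-26)(1.61×10^7) / [(1×1.60×10^-19)(2.12)] = 0.947 m.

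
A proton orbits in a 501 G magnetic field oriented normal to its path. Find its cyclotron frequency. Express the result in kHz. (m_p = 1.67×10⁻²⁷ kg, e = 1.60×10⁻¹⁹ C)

f = qB/(2πm) = (1×1.60×10^-19)(0.0501) / [2π(1.67×10^-27)] = 7.64×10^5 Hz.

f ≈ 764 kHz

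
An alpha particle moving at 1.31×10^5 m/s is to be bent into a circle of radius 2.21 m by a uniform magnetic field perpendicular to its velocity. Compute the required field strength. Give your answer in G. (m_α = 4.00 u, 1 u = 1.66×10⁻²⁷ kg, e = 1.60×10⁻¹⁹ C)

qvB = mv²/r gives B = mv/(qr).
B = (6.64×10^-27)(1.31×10^5) / [(2×1.60×10^-19)(2.21)] = 1.23×10^-3 T.

B ≈ 12.3 G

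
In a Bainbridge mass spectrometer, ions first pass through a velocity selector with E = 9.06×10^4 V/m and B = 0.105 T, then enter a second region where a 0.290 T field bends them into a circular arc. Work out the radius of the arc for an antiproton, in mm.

The selector passes v = E/B = 9.06×10^4/0.105 = 8.63×10^5 m/s.
In the deflection region, r = mv/(qB₂) = (1.67×10^-27)(8.63×10^5) / [(1×1.60×10^-19)(0.290)] = 0.0311 m.

r ≈ 31.1 mm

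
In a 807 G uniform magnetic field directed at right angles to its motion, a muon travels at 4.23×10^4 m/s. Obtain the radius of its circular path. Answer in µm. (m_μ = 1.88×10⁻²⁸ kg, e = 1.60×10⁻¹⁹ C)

r ≈ 616 µm

The magnetic force provides the centripetal force: qvB = mv²/r, so r = mv/(qB).
r = (1.88×10^-28 kg)(4.23×10^4 m/s) / [(1×1.60×10^-19 C)(0.0807 T)] = 6.16×10^-4 m.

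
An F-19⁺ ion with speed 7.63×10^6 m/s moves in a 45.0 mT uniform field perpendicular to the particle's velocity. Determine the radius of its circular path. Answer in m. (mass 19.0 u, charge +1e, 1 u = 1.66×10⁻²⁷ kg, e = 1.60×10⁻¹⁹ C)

r ≈ 33.4 m

The magnetic force provides the centripetal force: qvB = mv²/r, so r = mv/(qB).
r = (3.15×10^-26 kg)(7.63×10^6 m/s) / [(1×1.60×10^-19 C)(0.0450 T)] = 33.4 m.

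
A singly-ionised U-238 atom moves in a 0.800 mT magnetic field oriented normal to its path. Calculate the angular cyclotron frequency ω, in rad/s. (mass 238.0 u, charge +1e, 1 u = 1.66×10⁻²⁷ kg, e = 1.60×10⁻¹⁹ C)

ω = qB/m = (1×1.60×10^-19)(8.00×10^-4) / (3.95×10^-25) = 324 rad/s.

ω ≈ 324 rad/s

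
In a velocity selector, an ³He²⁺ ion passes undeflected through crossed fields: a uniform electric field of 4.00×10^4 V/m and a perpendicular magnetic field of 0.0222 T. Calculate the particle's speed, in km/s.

v ≈ 1800 km/s

For zero net force, qE = qvB, so v = E/B.
v = (4.00×10^4) / (0.0222) = 1.80×10^6 m/s.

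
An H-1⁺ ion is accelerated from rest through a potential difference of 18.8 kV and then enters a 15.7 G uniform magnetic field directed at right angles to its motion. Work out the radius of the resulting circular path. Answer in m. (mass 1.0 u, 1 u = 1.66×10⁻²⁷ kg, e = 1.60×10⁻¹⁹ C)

r ≈ 12.6 m

The kinetic energy gained is K = qV = (1×1.60×10^-19)(1.88×10^4) = 3.01×10^-15 J.
v = √(2K/m) = 1.90×10^6 m/s.
r = mv/(qB) = (1.66×10^-27)(1.90×10^6) / [(1×1.60×10^-19)(1.57×10^-3)] = 12.6 m.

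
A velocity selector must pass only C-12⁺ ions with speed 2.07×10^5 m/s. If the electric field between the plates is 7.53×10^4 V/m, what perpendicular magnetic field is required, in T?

qE = qvB ⇒ B = E/v = (7.53×10^4) / (2.07×10^5) = 0.364 T.

B ≈ 0.364 T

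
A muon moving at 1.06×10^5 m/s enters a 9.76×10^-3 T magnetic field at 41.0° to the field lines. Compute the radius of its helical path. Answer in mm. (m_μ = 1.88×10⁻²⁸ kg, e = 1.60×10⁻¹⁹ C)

Only the perpendicular component v⊥ = v sin41.0° = 6.95×10^4 m/s is bent by the field.
r = m v⊥ /(qB) = (1.88×10^-28)(6.95×10^4) / [(1×1.60×10^-19)(9.76×10^-3)] = 8.37×10^-3 m.

r ≈ 8.37 mm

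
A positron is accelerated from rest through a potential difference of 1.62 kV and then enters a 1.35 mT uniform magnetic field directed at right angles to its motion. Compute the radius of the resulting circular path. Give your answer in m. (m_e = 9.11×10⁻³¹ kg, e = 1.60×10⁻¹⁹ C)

The kinetic energy gained is K = qV = (1×1.60×10^-19)(1620) = 2.59×10^-16 J.
v = √(2K/m) = 2.39×10^7 m/s.
r = mv/(qB) = (9.11×10^-31)(2.39×10^7) / [(1×1.60×10^-19)(1.35×10^-3)] = 0.101 m.

r ≈ 0.101 m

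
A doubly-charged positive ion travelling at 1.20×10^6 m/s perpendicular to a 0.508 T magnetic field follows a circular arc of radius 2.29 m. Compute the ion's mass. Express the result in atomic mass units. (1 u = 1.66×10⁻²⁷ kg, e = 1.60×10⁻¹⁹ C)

m ≈ 187 u

qvB = mv²/r ⇒ m = qBr/v.
m = (2×1.60×10^-19)(0.508)(2.29) / (1.20×10^6) = 3.10×10^-25 kg = 187 u.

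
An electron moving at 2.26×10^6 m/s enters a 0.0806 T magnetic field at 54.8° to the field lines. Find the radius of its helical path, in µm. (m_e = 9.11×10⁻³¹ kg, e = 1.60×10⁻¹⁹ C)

Only the perpendicular component v⊥ = v sin54.8° = 1.85×10^6 m/s is bent by the field.
r = m v⊥ /(qB) = (9.11×10^-31)(1.85×10^6) / [(1×1.60×10^-19)(0.0806)] = 1.30×10^-4 m.

r ≈ 130 µm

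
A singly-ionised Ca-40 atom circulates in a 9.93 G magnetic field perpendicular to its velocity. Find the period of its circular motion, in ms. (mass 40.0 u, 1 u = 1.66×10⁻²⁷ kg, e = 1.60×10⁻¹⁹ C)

T ≈ 2.63 ms

The cyclotron period is independent of speed: T = 2πm/(qB).
T = 2π(6.64×10^-26) / [(1×1.60×10^-19)(9.93×10^-4)] = 2.63×10^-3 s.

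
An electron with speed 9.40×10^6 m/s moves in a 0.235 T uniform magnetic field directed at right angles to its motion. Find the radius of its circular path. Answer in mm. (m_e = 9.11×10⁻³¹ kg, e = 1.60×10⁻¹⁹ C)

r ≈ 0.228 mm

The magnetic force provides the centripetal force: qvB = mv²/r, so r = mv/(qB).
r = (9.11×10^-31 kg)(9.40×10^6 m/s) / [(1×1.60×10^-19 C)(0.235 T)] = 2.28×10^-4 m.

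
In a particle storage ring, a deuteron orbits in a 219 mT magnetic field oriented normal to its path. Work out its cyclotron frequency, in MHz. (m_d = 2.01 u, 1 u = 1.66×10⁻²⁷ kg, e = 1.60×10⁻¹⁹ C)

f ≈ 1.67 MHz

f = qB/(2πm) = (1×1.60×10^-19)(0.219) / [2π(3.34×10^-27)] = 1.67×10^6 Hz.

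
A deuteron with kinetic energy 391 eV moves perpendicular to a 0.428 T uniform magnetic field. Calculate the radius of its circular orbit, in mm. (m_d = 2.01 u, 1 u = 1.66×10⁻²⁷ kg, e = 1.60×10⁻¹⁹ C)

Convert the energy: K = 391 eV = 6.26×10^-17 J.
v = √(2K/m) = √(2·6.26×10^-17/3.34×10^-27) = 1.94×10^5 m/s.
r = mv/(qB) = (3.34×10^-27)(1.94×10^5) / [(1×1.60×10^-19)(0.428)] = 9.44×10^-3 m.

r ≈ 9.44 mm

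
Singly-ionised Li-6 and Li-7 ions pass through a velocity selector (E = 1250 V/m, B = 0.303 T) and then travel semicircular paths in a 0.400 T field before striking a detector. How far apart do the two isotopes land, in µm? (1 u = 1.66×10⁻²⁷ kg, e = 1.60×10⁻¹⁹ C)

Both emerge at v = E/B₁ = 4130 m/s.
r = mv/(qB₂), so r₁ = 6.42×10^-4 m and r₂ = 7.49×10^-4 m, giving Δr = 1.07×10^-4 m.
After a semicircle each ion lands a diameter 2r from the entry slit, so the separation is 2Δr = 2.14×10^-4 m.

Δd ≈ 214 µm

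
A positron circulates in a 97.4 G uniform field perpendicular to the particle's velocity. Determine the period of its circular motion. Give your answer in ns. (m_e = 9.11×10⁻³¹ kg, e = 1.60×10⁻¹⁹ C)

The cyclotron period is independent of speed: T = 2πm/(qB).
T = 2π(9.11×10^-31) / [(1×1.60×10^-19)(9.74×10^-3)] = 3.67×10^-9 s.

T ≈ 3.67 ns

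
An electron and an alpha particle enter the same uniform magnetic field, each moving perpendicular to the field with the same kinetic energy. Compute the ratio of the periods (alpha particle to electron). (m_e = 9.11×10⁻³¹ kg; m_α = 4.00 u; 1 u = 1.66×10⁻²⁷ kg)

ratio ≈ 3640

T = 2πm/(qB) is independent of speed, so T₂/T₁ = (m₂/q₂)/(m₁/q₁).
T_{alpha particle}/T_{electron} = (6.64×10^-27/2e) / (9.11×10^-31/1e) = 3640.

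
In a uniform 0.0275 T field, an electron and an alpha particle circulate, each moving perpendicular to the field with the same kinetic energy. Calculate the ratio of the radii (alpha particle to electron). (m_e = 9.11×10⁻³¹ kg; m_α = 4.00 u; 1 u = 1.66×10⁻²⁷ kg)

r = √(2mK)/(qB) ⇒ at equal K, r ∝ √m/q.
r_{alpha particle}/r_{electron} = 42.7.

ratio ≈ 42.7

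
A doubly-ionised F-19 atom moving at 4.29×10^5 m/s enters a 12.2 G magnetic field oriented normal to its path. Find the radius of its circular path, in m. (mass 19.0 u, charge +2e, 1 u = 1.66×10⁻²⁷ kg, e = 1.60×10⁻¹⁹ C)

The magnetic force provides the centripetal force: qvB = mv²/r, so r = mv/(qB).
r = (3.15×10^-26 kg)(4.29×10^5 m/s) / [(2×1.60×10^-19 C)(1.22×10^-3 T)] = 34.7 m.

r ≈ 34.7 m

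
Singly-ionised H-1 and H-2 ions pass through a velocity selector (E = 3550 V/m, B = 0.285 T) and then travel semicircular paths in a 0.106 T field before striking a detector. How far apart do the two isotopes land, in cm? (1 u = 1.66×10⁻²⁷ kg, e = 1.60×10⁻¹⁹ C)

Both emerge at v = E/B₁ = 1.25×10^4 m/s.
r = mv/(qB₂), so r₁ = 1.22×10^-3 m and r₂ = 2.44×10^-3 m, giving Δr = 1.22×10^-3 m.
After a semicircle each ion lands a diameter 2r from the entry slit, so the separation is 2Δr = 2.44×10^-3 m.

Δd ≈ 0.244 cm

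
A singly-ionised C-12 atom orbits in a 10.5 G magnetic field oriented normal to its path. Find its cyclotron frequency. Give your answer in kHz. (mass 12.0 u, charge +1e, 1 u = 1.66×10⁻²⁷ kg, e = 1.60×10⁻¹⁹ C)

f ≈ 1.34 kHz

f = qB/(2πm) = (1×1.60×10^-19)(1.05×10^-3) / [2π(1.99×10^-26)] = 1340 Hz.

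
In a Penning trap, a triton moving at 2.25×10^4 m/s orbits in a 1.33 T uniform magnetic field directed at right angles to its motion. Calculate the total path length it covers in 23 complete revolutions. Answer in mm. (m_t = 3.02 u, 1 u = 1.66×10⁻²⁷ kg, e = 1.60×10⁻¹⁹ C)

r = mv/(qB) = 5.30×10^-4 m, so one revolution covers 2πr = 3.33×10^-3 m.
In 23 revolutions: L = 23·2πr = 0.0766 m.

L ≈ 76.6 mm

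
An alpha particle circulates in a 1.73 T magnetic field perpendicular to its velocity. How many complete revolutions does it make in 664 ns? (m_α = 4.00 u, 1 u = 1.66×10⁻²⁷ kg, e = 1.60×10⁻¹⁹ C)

T = 2πm/(qB) = 2π(6.64×10^-27) / [(2×1.60×10^-19)(1.73)] = 7.5362×10^-8 s.
N = t/T = 6.64×10^-7 / 7.5362×10^-8 ≈ 8.81, so 8 complete revolutions.

N = 8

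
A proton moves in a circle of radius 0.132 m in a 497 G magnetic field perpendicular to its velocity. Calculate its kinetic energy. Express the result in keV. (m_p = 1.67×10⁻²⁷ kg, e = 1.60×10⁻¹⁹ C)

K ≈ 2.06 keV

v = qBr/m = (1×1.60×10^-19)(0.0497)(0.132) / (1.67×10^-27) = 6.29×10^5 m/s.
K = ½mv² = 0.5·(1.67×10^-27)·(6.29×10^5)² = 3.30×10^-16 J = 2.06 keV.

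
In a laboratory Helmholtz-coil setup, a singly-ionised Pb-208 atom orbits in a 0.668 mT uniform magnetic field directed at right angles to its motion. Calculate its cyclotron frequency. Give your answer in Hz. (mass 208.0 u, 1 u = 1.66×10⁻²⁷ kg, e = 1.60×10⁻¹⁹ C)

f = qB/(2πm) = (1×1.60×10^-19)(6.68×10^-4) / [2π(3.45×10^-25)] = 49.3 Hz.

f ≈ 49.3 Hz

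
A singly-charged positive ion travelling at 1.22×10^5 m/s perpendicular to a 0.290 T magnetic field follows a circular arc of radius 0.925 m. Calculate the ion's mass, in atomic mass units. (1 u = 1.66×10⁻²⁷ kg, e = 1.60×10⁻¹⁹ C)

m ≈ 212 u

qvB = mv²/r ⇒ m = qBr/v.
m = (1×1.60×10^-19)(0.290)(0.925) / (1.22×10^5) = 3.52×10^-25 kg = 212 u.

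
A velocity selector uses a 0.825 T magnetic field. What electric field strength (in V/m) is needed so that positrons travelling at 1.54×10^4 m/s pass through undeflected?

E ≈ 1.27×10^4 V/m

qE = qvB ⇒ E = vB = (1.54×10^4)(0.825) = 1.27×10^4 V/m.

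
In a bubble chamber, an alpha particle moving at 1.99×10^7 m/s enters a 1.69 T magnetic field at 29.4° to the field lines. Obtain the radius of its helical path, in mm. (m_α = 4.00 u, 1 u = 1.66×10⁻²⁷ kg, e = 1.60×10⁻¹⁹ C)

Only the perpendicular component v⊥ = v sin29.4° = 9.77×10^6 m/s is bent by the field.
r = m v⊥ /(qB) = (6.64×10^-27)(9.77×10^6) / [(2×1.60×10^-19)(1.69)] = 0.120 m.

r ≈ 120 mm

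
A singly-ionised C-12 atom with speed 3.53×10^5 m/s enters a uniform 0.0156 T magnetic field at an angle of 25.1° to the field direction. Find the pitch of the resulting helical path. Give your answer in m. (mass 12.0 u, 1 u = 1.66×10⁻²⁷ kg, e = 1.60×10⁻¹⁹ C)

The velocity component along B is v∥ = v cos25.1° = 3.20×10^5 m/s.
The cyclotron period T = 2πm/(qB) = 5.01×10^-5 s is set by m, q, B alone.
Pitch = v∥·T = (3.20×10^5)(5.01×10^-5) = 16.0 m.

pitch ≈ 16.0 m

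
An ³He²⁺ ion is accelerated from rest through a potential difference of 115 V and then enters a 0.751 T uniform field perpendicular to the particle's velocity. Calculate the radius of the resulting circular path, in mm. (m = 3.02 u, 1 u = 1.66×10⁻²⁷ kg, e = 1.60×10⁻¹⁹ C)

r ≈ 2.53 mm

The kinetic energy gained is K = qV = (2×1.60×10^-19)(115) = 3.68×10^-17 J.
v = √(2K/m) = 1.21×10^5 m/s.
r = mv/(qB) = (5.01×10^-27)(1.21×10^5) / [(2×1.60×10^-19)(0.751)] = 2.53×10^-3 m.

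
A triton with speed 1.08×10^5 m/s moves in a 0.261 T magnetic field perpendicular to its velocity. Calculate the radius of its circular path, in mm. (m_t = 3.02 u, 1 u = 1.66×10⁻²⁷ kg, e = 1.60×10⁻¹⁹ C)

r ≈ 13.0 mm

The magnetic force provides the centripetal force: qvB = mv²/r, so r = mv/(qB).
r = (5.01×10^-27 kg)(1.08×10^5 m/s) / [(1×1.60×10^-19 C)(0.261 T)] = 0.0130 m.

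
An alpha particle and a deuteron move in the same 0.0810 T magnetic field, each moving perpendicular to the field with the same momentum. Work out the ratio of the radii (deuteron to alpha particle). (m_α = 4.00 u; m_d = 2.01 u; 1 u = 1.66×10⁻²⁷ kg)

ratio ≈ 2.00

r = p/(qB) ⇒ at equal p, r ∝ 1/q.
r_{deuteron}/r_{alpha particle} = 2.00.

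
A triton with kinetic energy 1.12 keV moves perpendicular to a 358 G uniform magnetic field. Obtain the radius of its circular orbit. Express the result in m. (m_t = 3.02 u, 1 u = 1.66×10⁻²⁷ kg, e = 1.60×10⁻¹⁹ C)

r ≈ 0.234 m

Convert the energy: K = 1.12 keV = 1.79×10^-16 J.
v = √(2K/m) = √(2·1.79×10^-16/5.01×10^-27) = 2.67×10^5 m/s.
r = mv/(qB) = (5.01×10^-27)(2.67×10^5) / [(1×1.60×10^-19)(0.0358)] = 0.234 m.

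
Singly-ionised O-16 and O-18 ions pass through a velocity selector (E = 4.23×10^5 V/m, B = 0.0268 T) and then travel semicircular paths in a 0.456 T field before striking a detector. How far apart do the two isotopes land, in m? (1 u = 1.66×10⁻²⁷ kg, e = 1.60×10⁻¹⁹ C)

Both emerge at v = E/B₁ = 1.58×10^7 m/s.
r = mv/(qB₂), so r₁ = 5.746 m and r₂ = 6.464 m, giving Δr = 0.718 m.
After a semicircle each ion lands a diameter 2r from the entry slit, so the separation is 2Δr = 1.44 m.

Δd ≈ 1.44 m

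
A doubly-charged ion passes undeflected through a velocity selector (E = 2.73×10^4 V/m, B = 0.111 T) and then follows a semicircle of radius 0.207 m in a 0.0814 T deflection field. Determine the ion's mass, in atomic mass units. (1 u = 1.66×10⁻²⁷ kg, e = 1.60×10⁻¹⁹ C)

v = E/B₁ = 2.46×10^5 m/s.
From r = mv/(qB₂), m = qB₂r/v = (2×1.60×10^-19)(0.0814)(0.207) / (2.46×10^5) = 2.19×10^-26 kg.
In atomic mass units: m = 2.19×10^-26 / 1.66×10^-27 = 13.2 u.

m ≈ 13.2 u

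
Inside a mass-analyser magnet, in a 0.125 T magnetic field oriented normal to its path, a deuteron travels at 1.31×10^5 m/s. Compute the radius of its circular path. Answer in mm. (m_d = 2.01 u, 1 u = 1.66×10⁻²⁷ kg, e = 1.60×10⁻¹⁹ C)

The magnetic force provides the centripetal force: qvB = mv²/r, so r = mv/(qB).
r = (3.34×10^-27 kg)(1.31×10^5 m/s) / [(1×1.60×10^-19 C)(0.125 T)] = 0.0219 m.

r ≈ 21.9 mm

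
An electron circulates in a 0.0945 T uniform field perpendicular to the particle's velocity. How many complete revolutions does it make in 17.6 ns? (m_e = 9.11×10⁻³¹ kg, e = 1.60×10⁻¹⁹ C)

N = 46

T = 2πm/(qB) = 2π(9.11×10^-31) / [(1×1.60×10^-19)(0.0945)] = 3.7857×10^-10 s.
N = t/T = 1.76×10^-8 / 3.7857×10^-10 ≈ 46.49, so 46 complete revolutions.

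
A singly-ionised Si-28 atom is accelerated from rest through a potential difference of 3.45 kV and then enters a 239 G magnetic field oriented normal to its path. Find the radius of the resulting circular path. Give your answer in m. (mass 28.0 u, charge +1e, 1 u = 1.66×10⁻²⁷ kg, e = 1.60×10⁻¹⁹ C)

The kinetic energy gained is K = qV = (1×1.60×10^-19)(3450) = 5.52×10^-16 J.
v = √(2K/m) = 1.54×10^5 m/s.
r = mv/(qB) = (4.65×10^-26)(1.54×10^5) / [(1×1.60×10^-19)(0.0239)] = 1.87 m.

r ≈ 1.87 m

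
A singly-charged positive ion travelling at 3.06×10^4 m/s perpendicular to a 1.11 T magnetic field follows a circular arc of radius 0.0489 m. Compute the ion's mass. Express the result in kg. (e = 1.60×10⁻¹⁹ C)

qvB = mv²/r ⇒ m = qBr/v.
m = (1×1.60×10^-19)(1.11)(0.0489) / (3.06×10^4) = 2.84×10^-25 kg.

m ≈ 2.84×10^-25 kg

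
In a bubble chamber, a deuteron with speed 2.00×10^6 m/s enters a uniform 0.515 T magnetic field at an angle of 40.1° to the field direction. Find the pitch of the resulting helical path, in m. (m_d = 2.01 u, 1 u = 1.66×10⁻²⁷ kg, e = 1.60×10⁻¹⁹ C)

pitch ≈ 0.389 m

The velocity component along B is v∥ = v cos40.1° = 1.53×10^6 m/s.
The cyclotron period T = 2πm/(qB) = 2.54×10^-7 s is set by m, q, B alone.
Pitch = v∥·T = (1.53×10^6)(2.54×10^-7) = 0.389 m.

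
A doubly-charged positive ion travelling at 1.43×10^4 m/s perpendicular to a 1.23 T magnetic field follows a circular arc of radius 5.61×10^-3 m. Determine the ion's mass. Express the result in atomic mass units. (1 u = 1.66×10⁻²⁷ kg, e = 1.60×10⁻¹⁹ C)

m ≈ 93.0 u

qvB = mv²/r ⇒ m = qBr/v.
m = (2×1.60×10^-19)(1.23)(5.61×10^-3) / (1.43×10^4) = 1.54×10^-25 kg = 93.0 u.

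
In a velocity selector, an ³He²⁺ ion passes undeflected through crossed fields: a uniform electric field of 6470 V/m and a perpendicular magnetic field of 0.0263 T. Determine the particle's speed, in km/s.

v ≈ 246 km/s

For zero net force, qE = qvB, so v = E/B.
v = (6470) / (0.0263) = 2.46×10^5 m/s.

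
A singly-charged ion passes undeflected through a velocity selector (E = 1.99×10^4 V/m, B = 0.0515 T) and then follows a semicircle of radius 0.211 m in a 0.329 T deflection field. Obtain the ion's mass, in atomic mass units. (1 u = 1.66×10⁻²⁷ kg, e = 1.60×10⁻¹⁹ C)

v = E/B₁ = 3.86×10^5 m/s.
From r = mv/(qB₂), m = qB₂r/v = (1×1.60×10^-19)(0.329)(0.211) / (3.86×10^5) = 2.87×10^-26 kg.
In atomic mass units: m = 2.87×10^-26 / 1.66×10^-27 = 17.3 u.

m ≈ 17.3 u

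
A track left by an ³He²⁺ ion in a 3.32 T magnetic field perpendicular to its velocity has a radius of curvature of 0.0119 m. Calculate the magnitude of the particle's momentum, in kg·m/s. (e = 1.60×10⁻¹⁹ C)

Since qvB = mv²/r, the momentum p = mv = qBr.
p = (2×1.60×10^-19)(3.32)(0.0119) = 1.26×10^-20 kg·m/s.

p ≈ 1.26×10^-20 kg·m/s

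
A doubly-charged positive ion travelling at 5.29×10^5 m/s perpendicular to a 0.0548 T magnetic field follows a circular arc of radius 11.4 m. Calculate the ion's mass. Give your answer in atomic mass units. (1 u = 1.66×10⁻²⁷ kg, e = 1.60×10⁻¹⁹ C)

qvB = mv²/r ⇒ m = qBr/v.
m = (2×1.60×10^-19)(0.0548)(11.4) / (5.29×10^5) = 3.78×10^-25 kg = 228 u.

m ≈ 228 u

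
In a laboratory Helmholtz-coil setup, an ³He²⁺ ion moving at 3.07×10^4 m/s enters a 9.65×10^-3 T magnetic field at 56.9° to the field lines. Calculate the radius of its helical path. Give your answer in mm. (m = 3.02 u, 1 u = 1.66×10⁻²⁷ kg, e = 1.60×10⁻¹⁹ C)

r ≈ 41.8 mm

Only the perpendicular component v⊥ = v sin56.9° = 2.57×10^4 m/s is bent by the field.
r = m v⊥ /(qB) = (5.01×10^-27)(2.57×10^4) / [(2×1.60×10^-19)(9.65×10^-3)] = 0.0418 m.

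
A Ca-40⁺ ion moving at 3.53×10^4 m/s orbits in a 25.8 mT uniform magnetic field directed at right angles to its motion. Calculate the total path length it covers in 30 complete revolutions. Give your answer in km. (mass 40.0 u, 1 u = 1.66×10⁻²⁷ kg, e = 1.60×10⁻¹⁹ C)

r = mv/(qB) = 0.568 m, so one revolution covers 2πr = 3.57 m.
In 30 revolutions: L = 30·2πr = 107 m.

L ≈ 0.107 km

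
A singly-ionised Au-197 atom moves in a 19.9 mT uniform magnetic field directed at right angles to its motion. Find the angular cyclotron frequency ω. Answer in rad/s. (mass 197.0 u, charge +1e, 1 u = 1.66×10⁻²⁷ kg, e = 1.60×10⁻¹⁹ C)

ω ≈ 9740 rad/s

ω = qB/m = (1×1.60×10^-19)(0.0199) / (3.27×10^-25) = 9740 rad/s.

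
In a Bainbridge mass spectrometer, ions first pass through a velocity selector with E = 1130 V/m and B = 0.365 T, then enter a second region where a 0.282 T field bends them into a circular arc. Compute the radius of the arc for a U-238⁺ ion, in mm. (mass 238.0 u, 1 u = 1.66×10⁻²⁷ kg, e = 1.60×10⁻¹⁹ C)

r ≈ 27.1 mm

The selector passes v = E/B = 1130/0.365 = 3100 m/s.
In the deflection region, r = mv/(qB₂) = (3.95×10^-25)(3100) / [(1×1.60×10^-19)(0.282)] = 0.0271 m.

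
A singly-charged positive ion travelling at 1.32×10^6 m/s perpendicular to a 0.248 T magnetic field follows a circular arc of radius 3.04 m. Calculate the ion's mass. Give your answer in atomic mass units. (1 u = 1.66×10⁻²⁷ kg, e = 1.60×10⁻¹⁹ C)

qvB = mv²/r ⇒ m = qBr/v.
m = (1×1.60×10^-19)(0.248)(3.04) / (1.32×10^6) = 9.14×10^-26 kg = 55.1 u.

m ≈ 55.1 u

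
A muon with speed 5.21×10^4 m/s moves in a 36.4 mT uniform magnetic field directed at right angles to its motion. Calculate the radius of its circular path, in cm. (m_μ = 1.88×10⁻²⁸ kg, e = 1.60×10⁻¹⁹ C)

The magnetic force provides the centripetal force: qvB = mv²/r, so r = mv/(qB).
r = (1.88×10^-28 kg)(5.21×10^4 m/s) / [(1×1.60×10^-19 C)(0.0364 T)] = 1.68×10^-3 m.

r ≈ 0.168 cm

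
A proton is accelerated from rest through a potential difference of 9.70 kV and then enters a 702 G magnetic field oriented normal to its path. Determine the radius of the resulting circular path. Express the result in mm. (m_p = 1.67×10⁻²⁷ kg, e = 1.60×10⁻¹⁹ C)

The kinetic energy gained is K = qV = (1×1.60×10^-19)(9700) = 1.55×10^-15 J.
v = √(2K/m) = 1.36×10^6 m/s.
r = mv/(qB) = (1.67×10^-27)(1.36×10^6) / [(1×1.60×10^-19)(0.0702)] = 0.203 m.

r ≈ 203 mm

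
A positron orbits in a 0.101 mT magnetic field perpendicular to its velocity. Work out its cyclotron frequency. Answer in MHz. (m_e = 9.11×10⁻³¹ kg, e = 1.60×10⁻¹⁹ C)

f ≈ 2.82 MHz

f = qB/(2πm) = (1×1.60×10^-19)(1.01×10^-4) / [2π(9.11×10^-31)] = 2.82×10^6 Hz.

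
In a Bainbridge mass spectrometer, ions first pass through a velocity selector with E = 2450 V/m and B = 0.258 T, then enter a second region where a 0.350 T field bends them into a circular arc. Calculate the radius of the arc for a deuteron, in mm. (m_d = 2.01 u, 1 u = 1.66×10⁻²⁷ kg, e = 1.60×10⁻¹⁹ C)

r ≈ 0.566 mm

The selector passes v = E/B = 2450/0.258 = 9500 m/s.
In the deflection region, r = mv/(qB₂) = (3.34×10^-27)(9500) / [(1×1.60×10^-19)(0.350)] = 5.66×10^-4 m.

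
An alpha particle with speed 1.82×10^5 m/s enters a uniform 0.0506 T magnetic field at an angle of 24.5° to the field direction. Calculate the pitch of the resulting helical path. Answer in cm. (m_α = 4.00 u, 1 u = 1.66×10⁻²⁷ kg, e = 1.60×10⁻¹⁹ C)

The velocity component along B is v∥ = v cos24.5° = 1.66×10^5 m/s.
The cyclotron period T = 2πm/(qB) = 2.58×10^-6 s is set by m, q, B alone.
Pitch = v∥·T = (1.66×10^5)(2.58×10^-6) = 0.427 m.

pitch ≈ 42.7 cm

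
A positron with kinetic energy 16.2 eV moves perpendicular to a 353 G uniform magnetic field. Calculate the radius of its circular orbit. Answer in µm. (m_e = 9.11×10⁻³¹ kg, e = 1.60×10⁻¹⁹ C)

Convert the energy: K = 16.2 eV = 2.59×10^-18 J.
v = √(2K/m) = √(2·2.59×10^-18/9.11×10^-31) = 2.39×10^6 m/s.
r = mv/(qB) = (9.11×10^-31)(2.39×10^6) / [(1×1.60×10^-19)(0.0353)] = 3.85×10^-4 m.

r ≈ 385 µm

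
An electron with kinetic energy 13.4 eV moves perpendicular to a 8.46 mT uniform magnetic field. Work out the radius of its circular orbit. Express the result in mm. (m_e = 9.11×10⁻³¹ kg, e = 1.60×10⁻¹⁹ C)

r ≈ 1.46 mm

Convert the energy: K = 13.4 eV = 2.14×10^-18 J.
v = √(2K/m) = √(2·2.14×10^-18/9.11×10^-31) = 2.17×10^6 m/s.
r = mv/(qB) = (9.11×10^-31)(2.17×10^6) / [(1×1.60×10^-19)(8.46×10^-3)] = 1.46×10^-3 m.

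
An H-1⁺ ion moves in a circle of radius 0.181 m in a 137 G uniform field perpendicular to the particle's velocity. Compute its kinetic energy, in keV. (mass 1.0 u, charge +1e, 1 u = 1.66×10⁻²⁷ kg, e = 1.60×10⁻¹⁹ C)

K ≈ 0.296 keV

v = qBr/m = (1×1.60×10^-19)(0.0137)(0.181) / (1.66×10^-27) = 2.39×10^5 m/s.
K = ½mv² = 0.5·(1.66×10^-27)·(2.39×10^5)² = 4.74×10^-17 J = 0.296 keV.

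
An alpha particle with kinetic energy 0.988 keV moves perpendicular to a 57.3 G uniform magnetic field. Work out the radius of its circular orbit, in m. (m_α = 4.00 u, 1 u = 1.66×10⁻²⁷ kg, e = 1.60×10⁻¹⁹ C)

Convert the energy: K = 0.988 keV = 1.58×10^-16 J.
v = √(2K/m) = √(2·1.58×10^-16/6.64×10^-27) = 2.18×10^5 m/s.
r = mv/(qB) = (6.64×10^-27)(2.18×10^5) / [(2×1.60×10^-19)(5.73×10^-3)] = 0.790 m.

r ≈ 0.790 m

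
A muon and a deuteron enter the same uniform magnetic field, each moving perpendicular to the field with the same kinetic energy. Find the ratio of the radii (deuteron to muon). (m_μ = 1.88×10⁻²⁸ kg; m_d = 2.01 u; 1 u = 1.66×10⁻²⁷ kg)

ratio ≈ 4.21

r = √(2mK)/(qB) ⇒ at equal K, r ∝ √m/q.
r_{deuteron}/r_{muon} = 4.21.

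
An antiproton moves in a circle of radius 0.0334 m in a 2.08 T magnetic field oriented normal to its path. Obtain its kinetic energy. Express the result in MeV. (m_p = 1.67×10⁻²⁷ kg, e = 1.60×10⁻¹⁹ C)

K ≈ 0.231 MeV

v = qBr/m = (1×1.60×10^-19)(2.08)(0.0334) / (1.67×10^-27) = 6.66×10^6 m/s.
K = ½mv² = 0.5·(1.67×10^-27)·(6.66×10^6)² = 3.70×10^-14 J = 0.231 MeV.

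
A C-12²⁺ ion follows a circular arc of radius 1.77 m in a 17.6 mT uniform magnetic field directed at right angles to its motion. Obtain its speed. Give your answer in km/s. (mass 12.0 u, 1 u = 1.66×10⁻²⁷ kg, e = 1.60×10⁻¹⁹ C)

v ≈ 500 km/s

From qvB = mv²/r, v = qBr/m.
v = (2×1.60×10^-19)(0.0176)(1.77) / (1.99×10^-26) = 5.00×10^5 m/s.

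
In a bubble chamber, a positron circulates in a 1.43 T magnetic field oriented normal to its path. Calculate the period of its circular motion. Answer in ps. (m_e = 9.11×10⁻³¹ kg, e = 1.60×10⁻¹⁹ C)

T ≈ 25.0 ps

The cyclotron period is independent of speed: T = 2πm/(qB).
T = 2π(9.11×10^-31) / [(1×1.60×10^-19)(1.43)] = 2.50×10^-11 s.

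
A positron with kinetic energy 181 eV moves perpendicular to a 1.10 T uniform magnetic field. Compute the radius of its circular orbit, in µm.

Convert the energy: K = 181 eV = 2.90×10^-17 J.
v = √(2K/m) = √(2·2.90×10^-17/9.11×10^-31) = 7.97×10^6 m/s.
r = mv/(qB) = (9.11×10^-31)(7.97×10^6) / [(1×1.60×10^-19)(1.10)] = 4.13×10^-5 m.

r ≈ 41.3 µm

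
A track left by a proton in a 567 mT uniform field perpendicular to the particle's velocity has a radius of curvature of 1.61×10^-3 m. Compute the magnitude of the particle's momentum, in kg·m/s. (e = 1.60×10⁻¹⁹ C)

Since qvB = mv²/r, the momentum p = mv = qBr.
p = (1×1.60×10^-19)(0.567)(1.61×10^-3) = 1.46×10^-22 kg·m/s.

p ≈ 1.46×10^-22 kg·m/s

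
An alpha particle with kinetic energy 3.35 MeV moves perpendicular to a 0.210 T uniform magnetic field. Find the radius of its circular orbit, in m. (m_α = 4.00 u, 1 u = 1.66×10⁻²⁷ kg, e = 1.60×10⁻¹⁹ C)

r ≈ 1.26 m

Convert the energy: K = 3.35 MeV = 5.36×10^-13 J.
v = √(2K/m) = √(2·5.36×10^-13/6.64×10^-27) = 1.27×10^7 m/s.
r = mv/(qB) = (6.64×10^-27)(1.27×10^7) / [(2×1.60×10^-19)(0.210)] = 1.26 m.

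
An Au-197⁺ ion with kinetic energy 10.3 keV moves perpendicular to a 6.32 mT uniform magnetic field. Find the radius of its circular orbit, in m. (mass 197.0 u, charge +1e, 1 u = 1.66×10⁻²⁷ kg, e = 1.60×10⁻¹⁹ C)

Convert the energy: K = 10.3 keV = 1.65×10^-15 J.
v = √(2K/m) = √(2·1.65×10^-15/3.27×10^-25) = 1.00×10^5 m/s.
r = mv/(qB) = (3.27×10^-25)(1.00×10^5) / [(1×1.60×10^-19)(6.32×10^-3)] = 32.5 m.

r ≈ 32.5 m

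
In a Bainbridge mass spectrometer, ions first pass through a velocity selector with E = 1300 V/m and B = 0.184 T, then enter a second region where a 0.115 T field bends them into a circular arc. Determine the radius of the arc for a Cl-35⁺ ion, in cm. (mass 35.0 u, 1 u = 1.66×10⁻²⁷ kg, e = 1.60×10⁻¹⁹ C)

The selector passes v = E/B = 1300/0.184 = 7070 m/s.
In the deflection region, r = mv/(qB₂) = (5.81×10^-26)(7070) / [(1×1.60×10^-19)(0.115)] = 0.0223 m.

r ≈ 2.23 cm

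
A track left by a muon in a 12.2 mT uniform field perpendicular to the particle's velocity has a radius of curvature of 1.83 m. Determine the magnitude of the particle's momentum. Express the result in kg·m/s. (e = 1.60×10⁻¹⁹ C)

p ≈ 3.57×10^-21 kg·m/s

Since qvB = mv²/r, the momentum p = mv = qBr.
p = (1×1.60×10^-19)(0.0122)(1.83) = 3.57×10^-21 kg·m/s.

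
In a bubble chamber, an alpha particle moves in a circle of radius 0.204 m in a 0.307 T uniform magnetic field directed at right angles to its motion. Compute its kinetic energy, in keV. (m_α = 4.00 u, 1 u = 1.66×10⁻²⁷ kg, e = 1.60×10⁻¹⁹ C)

K ≈ 189 keV

v = qBr/m = (2×1.60×10^-19)(0.307)(0.204) / (6.64×10^-27) = 3.02×10^6 m/s.
K = ½mv² = 0.5·(6.64×10^-27)·(3.02×10^6)² = 3.02×10^-14 J = 189 keV.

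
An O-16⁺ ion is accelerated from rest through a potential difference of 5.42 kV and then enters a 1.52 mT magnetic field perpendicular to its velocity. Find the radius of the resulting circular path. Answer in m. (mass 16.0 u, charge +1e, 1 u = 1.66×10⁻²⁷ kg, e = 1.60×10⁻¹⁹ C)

r ≈ 27.9 m

The kinetic energy gained is K = qV = (1×1.60×10^-19)(5420) = 8.67×10^-16 J.
v = √(2K/m) = 2.56×10^5 m/s.
r = mv/(qB) = (2.66×10^-26)(2.56×10^5) / [(1×1.60×10^-19)(1.52×10^-3)] = 27.9 m.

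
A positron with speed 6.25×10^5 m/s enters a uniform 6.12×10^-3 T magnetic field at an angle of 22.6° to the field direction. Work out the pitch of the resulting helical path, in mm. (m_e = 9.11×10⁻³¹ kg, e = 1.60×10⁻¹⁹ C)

pitch ≈ 3.37 mm

The velocity component along B is v∥ = v cos22.6° = 5.77×10^5 m/s.
The cyclotron period T = 2πm/(qB) = 5.85×10^-9 s is set by m, q, B alone.
Pitch = v∥·T = (5.77×10^5)(5.85×10^-9) = 3.37×10^-3 m.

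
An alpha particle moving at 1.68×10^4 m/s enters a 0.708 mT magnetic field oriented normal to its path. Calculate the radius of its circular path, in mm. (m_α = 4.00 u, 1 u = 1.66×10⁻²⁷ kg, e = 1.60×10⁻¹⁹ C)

r ≈ 492 mm

The magnetic force provides the centripetal force: qvB = mv²/r, so r = mv/(qB).
r = (6.64×10^-27 kg)(1.68×10^4 m/s) / [(2×1.60×10^-19 C)(7.08×10^-4 T)] = 0.492 m.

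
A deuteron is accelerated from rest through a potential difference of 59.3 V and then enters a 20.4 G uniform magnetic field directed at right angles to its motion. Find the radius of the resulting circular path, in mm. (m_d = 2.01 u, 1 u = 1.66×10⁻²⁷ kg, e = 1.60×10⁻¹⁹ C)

The kinetic energy gained is K = qV = (1×1.60×10^-19)(59.3) = 9.49×10^-18 J.
v = √(2K/m) = 7.54×10^4 m/s.
r = mv/(qB) = (3.34×10^-27)(7.54×10^4) / [(1×1.60×10^-19)(2.04×10^-3)] = 0.771 m.

r ≈ 771 mm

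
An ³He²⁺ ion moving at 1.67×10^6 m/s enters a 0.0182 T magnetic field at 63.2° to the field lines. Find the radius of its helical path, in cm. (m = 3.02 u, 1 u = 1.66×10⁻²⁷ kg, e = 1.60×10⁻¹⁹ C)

Only the perpendicular component v⊥ = v sin63.2° = 1.49×10^6 m/s is bent by the field.
r = m v⊥ /(qB) = (5.01×10^-27)(1.49×10^6) / [(2×1.60×10^-19)(0.0182)] = 1.28 m.

r ≈ 128 cm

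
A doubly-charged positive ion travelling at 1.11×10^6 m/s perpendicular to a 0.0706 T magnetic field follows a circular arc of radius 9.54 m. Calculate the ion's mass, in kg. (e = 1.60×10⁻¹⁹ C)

qvB = mv²/r ⇒ m = qBr/v.
m = (2×1.60×10^-19)(0.0706)(9.54) / (1.11×10^6) = 1.94×10^-25 kg.

m ≈ 1.94×10^-25 kg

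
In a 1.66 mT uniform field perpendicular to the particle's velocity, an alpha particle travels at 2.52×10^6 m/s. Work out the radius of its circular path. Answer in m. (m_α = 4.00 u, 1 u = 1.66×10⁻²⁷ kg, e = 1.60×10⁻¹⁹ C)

r ≈ 31.5 m

The magnetic force provides the centripetal force: qvB = mv²/r, so r = mv/(qB).
r = (6.64×10^-27 kg)(2.52×10^6 m/s) / [(2×1.60×10^-19 C)(1.66×10^-3 T)] = 31.5 m.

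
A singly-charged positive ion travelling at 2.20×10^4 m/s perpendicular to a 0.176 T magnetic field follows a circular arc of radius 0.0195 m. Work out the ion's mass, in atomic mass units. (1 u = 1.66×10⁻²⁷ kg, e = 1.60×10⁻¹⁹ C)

qvB = mv²/r ⇒ m = qBr/v.
m = (1×1.60×10^-19)(0.176)(0.0195) / (2.20×10^4) = 2.50×10^-26 kg = 15.0 u.

m ≈ 15.0 u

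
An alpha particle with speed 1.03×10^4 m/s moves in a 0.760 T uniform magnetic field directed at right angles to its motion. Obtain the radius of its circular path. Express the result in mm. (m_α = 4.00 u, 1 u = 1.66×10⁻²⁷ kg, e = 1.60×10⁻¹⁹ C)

r ≈ 0.281 mm

The magnetic force provides the centripetal force: qvB = mv²/r, so r = mv/(qB).
r = (6.64×10^-27 kg)(1.03×10^4 m/s) / [(2×1.60×10^-19 C)(0.760 T)] = 2.81×10^-4 m.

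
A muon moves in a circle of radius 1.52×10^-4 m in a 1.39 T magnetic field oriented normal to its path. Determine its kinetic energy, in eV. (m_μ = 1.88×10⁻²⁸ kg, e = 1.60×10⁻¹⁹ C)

K ≈ 19.0 eV

v = qBr/m = (1×1.60×10^-19)(1.39)(1.52×10^-4) / (1.88×10^-28) = 1.80×10^5 m/s.
K = ½mv² = 0.5·(1.88×10^-28)·(1.80×10^5)² = 3.04×10^-18 J = 19.0 eV.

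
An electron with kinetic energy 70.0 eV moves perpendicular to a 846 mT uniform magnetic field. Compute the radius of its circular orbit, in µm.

r ≈ 33.4 µm

Convert the energy: K = 70.0 eV = 1.12×10^-17 J.
v = √(2K/m) = √(2·1.12×10^-17/9.11×10^-31) = 4.96×10^6 m/s.
r = mv/(qB) = (9.11×10^-31)(4.96×10^6) / [(1×1.60×10^-19)(0.846)] = 3.34×10^-5 m.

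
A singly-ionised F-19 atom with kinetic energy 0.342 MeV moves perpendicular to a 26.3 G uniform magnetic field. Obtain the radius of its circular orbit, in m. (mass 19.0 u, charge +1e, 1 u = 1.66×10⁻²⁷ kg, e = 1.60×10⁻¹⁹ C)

r ≈ 140 m

Convert the energy: K = 0.342 MeV = 5.47×10^-14 J.
v = √(2K/m) = √(2·5.47×10^-14/3.15×10^-26) = 1.86×10^6 m/s.
r = mv/(qB) = (3.15×10^-26)(1.86×10^6) / [(1×1.60×10^-19)(2.63×10^-3)] = 140 m.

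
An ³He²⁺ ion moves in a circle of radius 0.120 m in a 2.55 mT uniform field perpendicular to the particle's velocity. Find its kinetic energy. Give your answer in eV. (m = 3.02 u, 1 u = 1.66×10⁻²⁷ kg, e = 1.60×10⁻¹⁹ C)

K ≈ 5.98 eV

v = qBr/m = (2×1.60×10^-19)(2.55×10^-3)(0.120) / (5.01×10^-27) = 1.95×10^4 m/s.
K = ½mv² = 0.5·(5.01×10^-27)·(1.95×10^4)² = 9.56×10^-19 J = 5.98 eV.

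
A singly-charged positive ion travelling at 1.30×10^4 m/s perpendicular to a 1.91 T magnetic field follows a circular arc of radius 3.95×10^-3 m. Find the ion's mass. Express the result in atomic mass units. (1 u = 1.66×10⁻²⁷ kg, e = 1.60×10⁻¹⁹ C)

m ≈ 55.9 u

qvB = mv²/r ⇒ m = qBr/v.
m = (1×1.60×10^-19)(1.91)(3.95×10^-3) / (1.30×10^4) = 9.29×10^-26 kg = 55.9 u.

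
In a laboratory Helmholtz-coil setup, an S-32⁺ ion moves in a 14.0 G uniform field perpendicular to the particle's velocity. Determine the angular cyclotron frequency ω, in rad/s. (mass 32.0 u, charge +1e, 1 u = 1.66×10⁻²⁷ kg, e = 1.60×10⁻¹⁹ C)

ω = qB/m = (1×1.60×10^-19)(1.40×10^-3) / (5.31×10^-26) = 4220 rad/s.

ω ≈ 4220 rad/s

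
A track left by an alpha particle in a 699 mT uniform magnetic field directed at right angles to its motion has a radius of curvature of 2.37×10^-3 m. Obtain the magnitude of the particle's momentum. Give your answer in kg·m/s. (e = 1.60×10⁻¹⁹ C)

Since qvB = mv²/r, the momentum p = mv = qBr.
p = (2×1.60×10^-19)(0.699)(2.37×10^-3) = 5.30×10^-22 kg·m/s.

p ≈ 5.30×10^-22 kg·m/s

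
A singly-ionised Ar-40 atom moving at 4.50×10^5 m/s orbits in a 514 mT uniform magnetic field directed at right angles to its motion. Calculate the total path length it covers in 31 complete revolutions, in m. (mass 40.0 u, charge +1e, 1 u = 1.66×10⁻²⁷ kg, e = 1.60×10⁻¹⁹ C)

L ≈ 70.8 m

r = mv/(qB) = 0.363 m, so one revolution covers 2πr = 2.28 m.
In 31 revolutions: L = 31·2πr = 70.8 m.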